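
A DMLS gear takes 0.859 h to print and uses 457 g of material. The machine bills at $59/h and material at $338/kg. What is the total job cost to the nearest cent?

Machine-time cost: 59 × 0.859 → $50.681.
Feedstock cost = 338 × 457/1000, so $154.466.
Job cost: 50.681 + 154.466 = 205.147 ≈ $205.15.

$205.15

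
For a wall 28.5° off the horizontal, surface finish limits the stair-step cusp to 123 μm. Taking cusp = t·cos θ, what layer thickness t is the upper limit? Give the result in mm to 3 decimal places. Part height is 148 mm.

t = h_c / cos θ = 0.123 / 0.8788 = 0.140 mm.

0.140 mm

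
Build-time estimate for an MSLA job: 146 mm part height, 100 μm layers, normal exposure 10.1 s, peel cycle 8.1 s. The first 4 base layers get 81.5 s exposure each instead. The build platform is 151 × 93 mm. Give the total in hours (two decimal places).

7.46 hours

Number of layers: 146 / 0.1 → 1460 (rounded up).
Burn-in layers: 4 × (81.5 + 8.1) → 358.4 s.
Remaining layers = 1456 × (10.1 + 8.1), so 26499.2 s.
Sum: 358.4 + 26499.2 = 26857.6 s → 7.46 hours.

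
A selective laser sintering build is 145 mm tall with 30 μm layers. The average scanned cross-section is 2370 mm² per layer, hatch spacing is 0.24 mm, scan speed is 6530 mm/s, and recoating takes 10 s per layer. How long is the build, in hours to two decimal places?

15.46 hours

Number of layers: 145 / 0.03 → 4834 (rounded up).
Per-layer scan distance = 2370 / 0.24, so 9875 mm.
Per-layer scan time: 9875 / 6530 → 1.5123 s.
Time per layer = 1.5123 + 10, so 11.5123 s.
Build time = 4834 × 11.5123 = 55650.4582 s = 15.46 hours.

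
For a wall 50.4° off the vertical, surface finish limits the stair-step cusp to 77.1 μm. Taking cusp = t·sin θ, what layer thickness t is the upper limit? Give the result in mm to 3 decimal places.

sin(50.4°) = 0.7705; t_max = 0.0771/0.7705 = 0.100 mm.

0.100 mm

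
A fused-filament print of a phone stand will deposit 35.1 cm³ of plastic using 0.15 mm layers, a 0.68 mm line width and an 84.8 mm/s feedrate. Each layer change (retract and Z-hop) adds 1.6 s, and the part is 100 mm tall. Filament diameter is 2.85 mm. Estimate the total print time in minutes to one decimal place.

Extrusion cross-section = 0.15 × 0.68, so 0.102 mm².
Total extruded path = 35100/0.102 = 344117.6 mm.
Time extruding = 344117.6 / 84.8 = 4058 s.
Layers = ⌈100/0.15⌉ = 667.
Non-print overhead: 667 × 1.6 → 1067.2 s.
Total = 4058 + 1067.2 = 5125.2 s = 85.4 minutes.

85.4 minutes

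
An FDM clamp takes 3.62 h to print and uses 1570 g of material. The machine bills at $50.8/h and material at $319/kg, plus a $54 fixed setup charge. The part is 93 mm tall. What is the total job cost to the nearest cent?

$738.73

Time charge = 50.8 × 3.62, so $183.896.
Material charge: 319 × 1570/1000 → $500.83.
Adding setup: 183.896 + 500.83 + 54 → 738.726 ≈ $738.73.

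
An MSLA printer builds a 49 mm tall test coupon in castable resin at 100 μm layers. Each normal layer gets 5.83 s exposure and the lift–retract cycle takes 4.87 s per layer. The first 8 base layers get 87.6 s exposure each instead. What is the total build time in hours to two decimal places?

Layers = ⌈49/0.1⌉ = 490.
Base layers = 8 × (87.6 + 4.87) = 739.76 s.
Remaining layers = 482 × (5.83 + 4.87), so 5157.4 s.
Total = 739.76 + 5157.4 = 5897.16 s = 1.64 hours.

1.64 hours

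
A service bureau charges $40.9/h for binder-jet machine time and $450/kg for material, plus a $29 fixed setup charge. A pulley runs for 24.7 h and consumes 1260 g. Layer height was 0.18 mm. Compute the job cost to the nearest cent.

$1606.23

Machine-time cost = 40.9 × 24.7 = $1010.23.
Material cost: 450 × 1260/1000 → $567.00.
Total = 1010.23 + 567.00 + 29 = $1606.23.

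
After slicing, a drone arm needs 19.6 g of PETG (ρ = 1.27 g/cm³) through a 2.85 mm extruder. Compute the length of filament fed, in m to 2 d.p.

2.42 m

Extruded volume: 19.6/1.27 = 15.4331 cm³ (15433.1 mm³).
A = π r² = π × 1.425² = 6.3794 mm².
Length = 15433.1 / 6.3794 = 2419.21 mm = 2.42 m.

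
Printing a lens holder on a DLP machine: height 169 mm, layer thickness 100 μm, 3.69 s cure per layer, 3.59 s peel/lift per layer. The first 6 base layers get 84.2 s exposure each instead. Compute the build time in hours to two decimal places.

Number of layers: 169 / 0.1 → 1690 (rounded up).
Base layers: 6 × (84.2 + 3.59) → 526.74 s.
Normal layers = 1684 × (3.69 + 3.59), so 12259.52 s.
Total = 526.74 + 12259.52 = 12786.26 s = 3.55 hours.

3.55 hours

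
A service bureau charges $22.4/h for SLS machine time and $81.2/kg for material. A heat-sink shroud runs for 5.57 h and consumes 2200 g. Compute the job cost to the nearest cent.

$303.41

Time charge = 22.4 × 5.57 = $124.768.
Material charge = 81.2 × 2200/1000, so $178.64.
Total = 124.768 + 178.64 = 303.408 ≈ $303.41.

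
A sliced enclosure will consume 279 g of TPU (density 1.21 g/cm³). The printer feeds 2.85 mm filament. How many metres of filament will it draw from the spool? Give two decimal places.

Extruded volume: 279/1.21 = 230.5785 cm³ (230578.5 mm³).
Filament cross-section = π × (2.85/2)² = 6.3794 mm².
Length = 230578.5 / 6.3794 = 36144.23 mm = 36.14 m.

36.14 m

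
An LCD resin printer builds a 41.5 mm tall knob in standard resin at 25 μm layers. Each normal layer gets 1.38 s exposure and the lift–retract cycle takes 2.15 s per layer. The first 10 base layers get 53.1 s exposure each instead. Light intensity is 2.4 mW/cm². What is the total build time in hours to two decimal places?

Layer count = ceil(41.5 / 0.025) = 1660.
Bottom layers = 10 × (53.1 + 2.15) = 552.5 s.
Regular layers: 1650 × (1.38 + 2.15) → 5824.5 s.
Total = 552.5 + 5824.5 = 6377 s = 1.77 hours.

1.77 hours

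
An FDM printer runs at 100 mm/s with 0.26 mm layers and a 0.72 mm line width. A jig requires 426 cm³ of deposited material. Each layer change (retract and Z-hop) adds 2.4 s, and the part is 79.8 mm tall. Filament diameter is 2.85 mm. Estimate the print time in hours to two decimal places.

6.53 hours

Line area = 0.26 × 0.72, so 0.1872 mm².
Toolpath length = 426 cm³ / 0.1872 mm² = 426000 / 0.1872 = 2275641 mm.
Extrusion time = 2275641 / 100 = 22756.4 s.
Layer count = ceil(79.8 / 0.26) = 307.
Z-hop total = 307 × 2.4, so 736.8 s.
Total = 22756.4 + 736.8 = 23493.2 s = 6.53 hours.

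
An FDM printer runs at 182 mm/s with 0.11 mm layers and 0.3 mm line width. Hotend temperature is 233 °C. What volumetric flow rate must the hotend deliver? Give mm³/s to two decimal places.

6.01

Bead cross-section = 0.11 × 0.3 = 0.033 mm².
Q = v·A = 182 × 0.033 = 6.01 mm³/s.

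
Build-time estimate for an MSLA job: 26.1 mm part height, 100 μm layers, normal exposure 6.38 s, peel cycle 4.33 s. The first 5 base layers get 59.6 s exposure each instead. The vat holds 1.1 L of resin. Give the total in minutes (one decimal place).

51.0 minutes

Layers = ⌈26.1/0.1⌉ = 261.
Base layers = 5 × (59.6 + 4.33), so 319.65 s.
Remaining layers = 256 × (6.38 + 4.33) = 2741.76 s.
Sum: 319.65 + 2741.76 = 3061.41 s → 51.0 minutes.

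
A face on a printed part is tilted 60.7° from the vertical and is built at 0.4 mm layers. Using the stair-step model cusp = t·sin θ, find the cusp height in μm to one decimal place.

348.8 μm

sin(60.7°) = 0.8721, so cusp = 0.4 × 0.8721 = 0.34884 mm → 348.8 μm.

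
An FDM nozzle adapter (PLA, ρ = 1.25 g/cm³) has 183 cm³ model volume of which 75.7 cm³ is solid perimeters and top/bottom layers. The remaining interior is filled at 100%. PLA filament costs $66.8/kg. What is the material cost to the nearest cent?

$15.28

Infill region: 183 − 75.7 → 107.3 cm³.
Deposited infill = 1.00 × 107.3 = 107.3 cm³.
Total printed volume = 75.7 + 107.3, so 183 cm³.
Mass = 183 × 1.25, so 228.75 g.
At $66.8/kg: 228.75/1000 × 66.8 = $15.28.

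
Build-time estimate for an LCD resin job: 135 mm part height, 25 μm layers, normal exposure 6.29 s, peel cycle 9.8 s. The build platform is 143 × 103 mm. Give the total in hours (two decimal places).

24.14 hours

Number of layers: 135 / 0.025 → 5400 (rounded up).
Cycle time = 6.29 + 9.8 = 16.09 s.
Build time: 5400 × 16.09 s = 86886 s, i.e. 24.14 hours.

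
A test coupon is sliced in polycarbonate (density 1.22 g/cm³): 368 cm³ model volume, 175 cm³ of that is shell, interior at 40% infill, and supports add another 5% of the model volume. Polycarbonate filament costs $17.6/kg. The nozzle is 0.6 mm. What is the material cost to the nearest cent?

Infill region: 368 − 175 → 193 cm³.
Deposited infill = 0.40 × 193, so 77.2 cm³.
Support: 0.05 × 368 → 18.4 cm³.
Deposited volume: 175 + 77.2 + 18.4 → 270.6 cm³.
Mass = 270.6 × 1.22, so 330.132 g.
At $17.6/kg: 330.132/1000 × 17.6 = $5.81.

$5.81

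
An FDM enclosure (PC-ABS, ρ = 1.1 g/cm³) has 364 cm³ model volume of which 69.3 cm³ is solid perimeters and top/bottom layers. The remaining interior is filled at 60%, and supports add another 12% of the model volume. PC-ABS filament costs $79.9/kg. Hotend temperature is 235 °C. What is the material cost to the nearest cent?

$25.47

Volume inside the shell = 364 − 69.3 = 294.7 cm³.
Infill deposited = 0.60 × 294.7 = 176.82 cm³.
Support: 0.12 × 364 → 43.68 cm³.
Total extruded: 69.3 + 176.82 + 43.68 → 289.8 cm³.
Mass = 289.8 × 1.1 = 318.78 g.
At $79.9/kg: 318.78/1000 × 79.9 = $25.47.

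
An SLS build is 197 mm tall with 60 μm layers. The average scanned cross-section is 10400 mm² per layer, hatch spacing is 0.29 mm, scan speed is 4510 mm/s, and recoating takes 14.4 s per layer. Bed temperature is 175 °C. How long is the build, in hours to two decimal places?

Number of layers: 197 / 0.06 → 3284 (rounded up).
Hatch length per layer: 10400 / 0.29 → 35862.1 mm.
Per-layer scan time = 35862.1 / 4510, so 7.9517 s.
Per-layer time = 7.9517 + 14.4 = 22.3517 s.
Total: 3284 × 22.3517 s = 73402.9828 s → 20.39 hours.

20.39 hours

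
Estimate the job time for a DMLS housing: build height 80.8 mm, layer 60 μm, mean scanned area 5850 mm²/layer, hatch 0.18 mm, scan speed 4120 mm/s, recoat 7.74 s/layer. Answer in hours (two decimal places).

5.85 hours

Layers = ⌈80.8/0.06⌉ = 1347.
Per-layer scan distance = 5850 / 0.18, so 32500 mm.
Scan time per layer = 32500 / 4120 = 7.8883 s.
Time per layer: 7.8883 + 7.74 → 15.6283 s.
Total: 1347 × 15.6283 s = 21051.3201 s → 5.85 hours.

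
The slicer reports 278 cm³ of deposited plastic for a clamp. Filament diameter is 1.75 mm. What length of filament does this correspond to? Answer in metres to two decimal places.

115.58 m

Cross-section of 1.75 mm filament: π·(1.75/2)² = 2.4053 mm².
L = 278000 mm³ / 2.4053 mm² = 115578.1 mm, i.e. 115.58 m.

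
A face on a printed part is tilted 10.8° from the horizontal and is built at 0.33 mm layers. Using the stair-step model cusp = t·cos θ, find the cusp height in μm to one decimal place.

Cusp = layer height × cos(10.8°) = 0.33 × 0.9823 = 0.324159 mm = 324.2 μm.

324.2 μm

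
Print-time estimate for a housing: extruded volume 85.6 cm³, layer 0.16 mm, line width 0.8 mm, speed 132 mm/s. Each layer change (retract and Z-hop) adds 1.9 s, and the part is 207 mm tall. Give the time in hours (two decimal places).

Extrusion cross-section: 0.16 × 0.8 → 0.128 mm².
Toolpath length = 85.6 cm³ / 0.128 mm² = 85600 / 0.128 = 668750 mm.
Time extruding: 668750 / 132 → 5066.3 s.
Number of layers: 207 / 0.16 → 1294 (rounded up).
Layer-change overhead = 1294 × 1.9, so 2458.6 s.
Altogether 5066.3 + 2458.6 = 7524.9 s, i.e. 2.09 hours.

2.09 hours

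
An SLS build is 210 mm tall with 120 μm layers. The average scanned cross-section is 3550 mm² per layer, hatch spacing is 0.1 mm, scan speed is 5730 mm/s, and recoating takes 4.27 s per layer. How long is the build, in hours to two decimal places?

Layer count = ceil(210 / 0.12) = 1750.
Per-layer scan distance = 3550 / 0.1 = 35500 mm.
Laser time per layer = 35500 / 5730 = 6.1955 s.
Layer cycle = 6.1955 + 4.27 = 10.4655 s.
Build time = 1750 × 10.4655 = 18314.625 s = 5.09 hours.

5.09 hours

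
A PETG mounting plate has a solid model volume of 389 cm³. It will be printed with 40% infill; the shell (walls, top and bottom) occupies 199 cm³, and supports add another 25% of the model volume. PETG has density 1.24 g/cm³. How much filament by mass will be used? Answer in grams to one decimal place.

Infill region = 389 − 199 = 190 cm³.
Infill volume: 0.40 × 190 → 76 cm³.
Support = 0.25 × 389 = 97.25 cm³.
Total printed volume = 199 + 76 + 97.25, so 372.25 cm³.
Mass: 372.25 × 1.24 → 461.59 g.

461.6 g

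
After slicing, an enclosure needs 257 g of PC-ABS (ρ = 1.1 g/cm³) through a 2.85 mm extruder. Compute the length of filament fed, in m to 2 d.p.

36.62 m

Extruded volume: 257/1.1 = 233.6364 cm³ (233636.4 mm³).
Cross-section of 2.85 mm filament: π·(2.85/2)² = 6.3794 mm².
Length = 233636.4 / 6.3794 = 36623.57 mm = 36.62 m.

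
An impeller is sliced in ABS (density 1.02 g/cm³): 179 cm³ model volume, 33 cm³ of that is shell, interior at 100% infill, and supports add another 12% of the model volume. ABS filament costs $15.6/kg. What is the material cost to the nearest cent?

$3.19

Interior volume = 179 − 33 = 146 cm³.
Deposited infill = 1.00 × 146, so 146 cm³.
Support = 0.12 × 179, so 21.48 cm³.
Deposited volume = 33 + 146 + 21.48 = 200.48 cm³.
Mass: 200.48 × 1.02 → 204.4896 g.
At $15.6/kg: 204.4896/1000 × 15.6 = $3.19.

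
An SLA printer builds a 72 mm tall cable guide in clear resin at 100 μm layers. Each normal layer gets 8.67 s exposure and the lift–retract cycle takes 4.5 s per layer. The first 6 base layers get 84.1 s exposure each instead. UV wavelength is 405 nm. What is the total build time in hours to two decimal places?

2.76 hours

Layers = ⌈72/0.1⌉ = 720.
Burn-in layers = 6 × (84.1 + 4.5), so 531.6 s.
Remaining layers: 714 × (8.67 + 4.5) → 9403.38 s.
Sum: 531.6 + 9403.38 = 9934.98 s → 2.76 hours.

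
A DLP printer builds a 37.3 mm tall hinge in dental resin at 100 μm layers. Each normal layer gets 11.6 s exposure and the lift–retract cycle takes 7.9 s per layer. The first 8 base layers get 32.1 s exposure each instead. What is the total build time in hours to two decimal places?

2.07 hours

Layer count = ceil(37.3 / 0.1) = 373.
Bottom layers = 8 × (32.1 + 7.9) = 320 s.
Remaining layers: 365 × (11.6 + 7.9) → 7117.5 s.
Sum: 320 + 7117.5 = 7437.5 s → 2.07 hours.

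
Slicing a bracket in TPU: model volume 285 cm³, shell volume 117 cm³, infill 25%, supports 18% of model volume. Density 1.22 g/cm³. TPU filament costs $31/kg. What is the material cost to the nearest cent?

Interior volume = 285 − 117, so 168 cm³.
Deposited infill = 0.25 × 168, so 42 cm³.
Support = 0.18 × 285 = 51.3 cm³.
Total printed volume: 117 + 42 + 51.3 → 210.3 cm³.
Mass = 210.3 × 1.22, so 256.566 g.
At $31/kg: 256.566/1000 × 31 = $7.95.

$7.95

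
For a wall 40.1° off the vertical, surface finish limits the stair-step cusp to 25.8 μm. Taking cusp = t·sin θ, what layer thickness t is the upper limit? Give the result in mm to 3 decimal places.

Layer height = cusp / sin(40.1°) = 0.0258 / 0.6441 = 0.040 mm.

0.040 mm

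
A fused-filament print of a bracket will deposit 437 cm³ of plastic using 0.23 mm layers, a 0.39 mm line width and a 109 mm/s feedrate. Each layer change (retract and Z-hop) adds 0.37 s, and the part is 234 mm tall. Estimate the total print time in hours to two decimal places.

12.52 hours

Extrusion cross-section: 0.23 × 0.39 → 0.0897 mm².
Toolpath length = 437 cm³ / 0.0897 mm² = 437000 / 0.0897 = 4871794.9 mm.
Print-move time = 4871794.9 / 109 = 44695.4 s.
Layer count = ceil(234 / 0.23) = 1018.
Z-hop total = 1018 × 0.37, so 376.66 s.
Total = 44695.4 + 376.66 = 45072.06 s = 12.52 hours.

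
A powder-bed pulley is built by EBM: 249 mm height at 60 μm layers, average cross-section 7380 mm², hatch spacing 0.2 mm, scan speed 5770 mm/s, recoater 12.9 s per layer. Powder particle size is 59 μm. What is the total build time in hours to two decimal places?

22.24 hours

Layers = ⌈249/0.06⌉ = 4150.
Per-layer scan distance = 7380 / 0.2 = 36900 mm.
Scan time per layer = 36900 / 5770 = 6.3951 s.
Layer cycle = 6.3951 + 12.9 = 19.2951 s.
Build time = 4150 × 19.2951 = 80074.665 s = 22.24 hours.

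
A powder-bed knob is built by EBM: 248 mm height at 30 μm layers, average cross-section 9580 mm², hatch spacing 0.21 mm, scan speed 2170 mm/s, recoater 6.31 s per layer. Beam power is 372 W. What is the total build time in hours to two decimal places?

Layers = ⌈248/0.03⌉ = 8267.
Scan path per layer: 9580 / 0.21 → 45619 mm.
Scan time per layer = 45619 / 2170 = 21.0226 s.
Per-layer time: 21.0226 + 6.31 → 27.3326 s.
Build time = 8267 × 27.3326 = 225958.6042 s = 62.77 hours.

62.77 hours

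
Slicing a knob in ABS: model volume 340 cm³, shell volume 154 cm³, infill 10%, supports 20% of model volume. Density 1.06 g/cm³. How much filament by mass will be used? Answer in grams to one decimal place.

255.0 g

Volume inside the shell = 340 − 154 = 186 cm³.
Infill volume = 0.10 × 186, so 18.6 cm³.
Support = 0.20 × 340, so 68 cm³.
Deposited volume = 154 + 18.6 + 68 = 240.6 cm³.
Mass = 240.6 × 1.06 = 255.036 g.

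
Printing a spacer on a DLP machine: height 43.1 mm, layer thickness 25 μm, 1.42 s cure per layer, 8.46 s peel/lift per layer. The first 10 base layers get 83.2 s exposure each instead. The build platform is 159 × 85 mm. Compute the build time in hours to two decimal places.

4.96 hours

Layers = ⌈43.1/0.025⌉ = 1724.
Bottom layers = 10 × (83.2 + 8.46) = 916.6 s.
Normal layers = 1714 × (1.42 + 8.46) = 16934.32 s.
Total = 916.6 + 16934.32 = 17850.92 s = 4.96 hours.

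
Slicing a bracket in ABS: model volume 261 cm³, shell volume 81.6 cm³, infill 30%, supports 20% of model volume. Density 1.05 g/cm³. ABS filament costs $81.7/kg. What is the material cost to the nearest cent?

$16.09

Volume inside the shell = 261 − 81.6 = 179.4 cm³.
Infill volume = 0.30 × 179.4 = 53.82 cm³.
Support = 0.20 × 261, so 52.2 cm³.
Total extruded = 81.6 + 53.82 + 52.2 = 187.62 cm³.
Mass = 187.62 × 1.05 = 197.001 g.
Cost = 197.001 g / 1000 × $81.7/kg = $16.09.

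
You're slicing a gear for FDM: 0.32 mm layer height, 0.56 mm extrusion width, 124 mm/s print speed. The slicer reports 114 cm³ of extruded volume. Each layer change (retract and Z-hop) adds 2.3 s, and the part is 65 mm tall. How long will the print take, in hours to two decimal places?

Extrusion cross-section = 0.32 × 0.56 = 0.1792 mm².
Total extruded path = 114000/0.1792 = 636160.7 mm.
Time extruding = 636160.7 / 124, so 5130.3 s.
Layer count = ceil(65 / 0.32) = 204.
Layer-change overhead = 204 × 2.3 = 469.2 s.
Total = 5130.3 + 469.2 = 5599.5 s = 1.56 hours.

1.56 hours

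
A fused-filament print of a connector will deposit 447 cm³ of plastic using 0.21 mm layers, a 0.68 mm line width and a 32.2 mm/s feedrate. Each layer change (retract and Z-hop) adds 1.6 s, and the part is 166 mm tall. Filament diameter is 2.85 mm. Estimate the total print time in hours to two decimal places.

Extrusion cross-section = 0.21 × 0.68 = 0.1428 mm².
Total extruded path = 447000/0.1428 = 3130252.1 mm.
Print-move time = 3130252.1 / 32.2 = 97212.8 s.
Layers = ⌈166/0.21⌉ = 791.
Non-print overhead = 791 × 1.6 = 1265.6 s.
Total = 97212.8 + 1265.6 = 98478.4 s = 27.36 hours.

27.36 hours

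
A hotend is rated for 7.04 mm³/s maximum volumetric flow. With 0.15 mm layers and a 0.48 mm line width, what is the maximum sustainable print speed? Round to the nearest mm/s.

A = 0.15 × 0.48, so 0.072 mm².
v_max = Q/A = 7.04/0.072 = 97.78 mm/s → 98 mm/s.

98 mm/s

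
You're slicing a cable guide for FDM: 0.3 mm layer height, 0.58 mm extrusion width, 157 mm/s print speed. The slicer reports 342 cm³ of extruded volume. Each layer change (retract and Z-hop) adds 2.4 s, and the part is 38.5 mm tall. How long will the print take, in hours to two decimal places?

Line area = 0.3 × 0.58, so 0.174 mm².
Path length: 342000 mm³ / 0.174 mm² → 1965517.2 mm.
Print-move time = 1965517.2 / 157 = 12519.2 s.
Layer count = ceil(38.5 / 0.3) = 129.
Layer-change overhead = 129 × 2.4 = 309.6 s.
Total = 12519.2 + 309.6 = 12828.8 s = 3.56 hours.

3.56 hours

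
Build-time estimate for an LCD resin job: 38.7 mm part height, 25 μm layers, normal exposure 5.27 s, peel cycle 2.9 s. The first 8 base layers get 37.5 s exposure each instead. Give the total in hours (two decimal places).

Layer count = ceil(38.7 / 0.025) = 1548.
Base layers: 8 × (37.5 + 2.9) → 323.2 s.
Remaining layers: 1540 × (5.27 + 2.9) → 12581.8 s.
Sum: 323.2 + 12581.8 = 12905 s → 3.58 hours.

3.58 hours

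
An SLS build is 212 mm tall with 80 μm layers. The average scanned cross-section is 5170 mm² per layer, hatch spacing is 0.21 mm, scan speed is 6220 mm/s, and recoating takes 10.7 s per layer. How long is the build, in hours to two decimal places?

Layer count = ceil(212 / 0.08) = 2650.
Scan path per layer: 5170 / 0.21 → 24619 mm.
Per-layer scan time = 24619 / 6220 = 3.958 s.
Layer cycle = 3.958 + 10.7 = 14.658 s.
Build time = 2650 × 14.658 = 38843.7 s = 10.79 hours.

10.79 hours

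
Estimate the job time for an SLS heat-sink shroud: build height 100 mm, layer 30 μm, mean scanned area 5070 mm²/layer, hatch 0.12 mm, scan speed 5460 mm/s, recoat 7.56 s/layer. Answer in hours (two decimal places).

14.17 hours

Number of layers: 100 / 0.03 → 3334 (rounded up).
Scan path per layer = 5070 / 0.12, so 42250 mm.
Per-layer scan time: 42250 / 5460 → 7.7381 s.
Per-layer time = 7.7381 + 7.56 = 15.2981 s.
Build time = 3334 × 15.2981 = 51003.8654 s = 14.17 hours.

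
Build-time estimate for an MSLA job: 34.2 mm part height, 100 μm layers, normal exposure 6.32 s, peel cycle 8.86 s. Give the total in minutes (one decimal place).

Number of layers: 34.2 / 0.1 → 342 (rounded up).
Per-layer time: 6.32 + 8.86 → 15.18 s.
Total = 342 × 15.18 = 5191.56 s = 86.5 minutes.

86.5 minutes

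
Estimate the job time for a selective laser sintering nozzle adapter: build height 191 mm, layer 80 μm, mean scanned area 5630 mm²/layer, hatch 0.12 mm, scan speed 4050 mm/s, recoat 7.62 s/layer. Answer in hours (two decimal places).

12.74 hours

Number of layers: 191 / 0.08 → 2388 (rounded up).
Scan path per layer: 5630 / 0.12 → 46916.7 mm.
Laser time per layer: 46916.7 / 4050 → 11.5844 s.
Time per layer = 11.5844 + 7.62, so 19.2044 s.
Total: 2388 × 19.2044 s = 45860.1072 s → 12.74 hours.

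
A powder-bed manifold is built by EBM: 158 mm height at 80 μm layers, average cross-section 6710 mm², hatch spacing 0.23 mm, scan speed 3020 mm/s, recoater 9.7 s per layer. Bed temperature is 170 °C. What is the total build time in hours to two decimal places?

Layers = ⌈158/0.08⌉ = 1975.
Hatch length per layer = 6710 / 0.23 = 29173.9 mm.
Beam time per layer: 29173.9 / 3020 → 9.6602 s.
Layer cycle = 9.6602 + 9.7 = 19.3602 s.
1975 layers × 19.3602 s/layer = 38236.395 s, i.e. 10.62 hours.

10.62 hours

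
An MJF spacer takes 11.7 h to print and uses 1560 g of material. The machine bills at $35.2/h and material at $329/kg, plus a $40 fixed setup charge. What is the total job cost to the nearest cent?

$965.08

Time charge = 35.2 × 11.7 = $411.84.
Material cost = 329 × 1560/1000, so $513.24.
Total = 411.84 + 513.24 + 40 = $965.08.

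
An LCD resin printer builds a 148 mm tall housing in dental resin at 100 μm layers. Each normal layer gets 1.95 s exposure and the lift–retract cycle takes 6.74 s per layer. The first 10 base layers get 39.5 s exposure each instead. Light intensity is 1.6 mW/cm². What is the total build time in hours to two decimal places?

Layer count = ceil(148 / 0.1) = 1480.
Base layers = 10 × (39.5 + 6.74), so 462.4 s.
Remaining layers = 1470 × (1.95 + 6.74), so 12774.3 s.
Sum: 462.4 + 12774.3 = 13236.7 s → 3.68 hours.

3.68 hours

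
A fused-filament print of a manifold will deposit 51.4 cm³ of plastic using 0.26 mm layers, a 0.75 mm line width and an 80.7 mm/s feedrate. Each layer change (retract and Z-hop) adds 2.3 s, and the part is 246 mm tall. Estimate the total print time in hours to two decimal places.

Bead cross-section = 0.26 × 0.75 = 0.195 mm².
Path length: 51400 mm³ / 0.195 mm² → 263589.7 mm.
Print-move time: 263589.7 / 80.7 → 3266.3 s.
Number of layers: 246 / 0.26 → 947 (rounded up).
Z-hop total: 947 × 2.3 → 2178.1 s.
Total = 3266.3 + 2178.1 = 5444.4 s = 1.51 hours.

1.51 hours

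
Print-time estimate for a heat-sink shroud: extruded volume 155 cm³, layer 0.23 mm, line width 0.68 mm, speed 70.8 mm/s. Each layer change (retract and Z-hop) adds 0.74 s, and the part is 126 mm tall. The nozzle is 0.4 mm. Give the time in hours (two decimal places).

4.00 hours

Line area: 0.23 × 0.68 → 0.1564 mm².
Total extruded path = 155000/0.1564 = 991048.6 mm.
Time extruding = 991048.6 / 70.8, so 13997.9 s.
Layers = ⌈126/0.23⌉ = 548.
Z-hop total: 548 × 0.74 → 405.52 s.
Altogether 13997.9 + 405.52 = 14403.42 s, i.e. 4.00 hours.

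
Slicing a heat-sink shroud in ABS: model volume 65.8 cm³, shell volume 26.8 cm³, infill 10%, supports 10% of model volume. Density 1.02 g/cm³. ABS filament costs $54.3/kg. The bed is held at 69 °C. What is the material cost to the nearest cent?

Infill region = 65.8 − 26.8, so 39 cm³.
Infill deposited = 0.10 × 39, so 3.9 cm³.
Support: 0.10 × 65.8 → 6.58 cm³.
Total extruded: 26.8 + 3.9 + 6.58 → 37.28 cm³.
Mass: 37.28 × 1.02 → 38.0256 g.
Cost = 38.0256 g / 1000 × $54.3/kg = $2.06.

$2.06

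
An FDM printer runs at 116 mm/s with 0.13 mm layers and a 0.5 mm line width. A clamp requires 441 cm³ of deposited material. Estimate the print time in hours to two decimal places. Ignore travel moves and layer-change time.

16.25 hours

Line area: 0.13 × 0.5 → 0.065 mm².
Toolpath length = 441 cm³ / 0.065 mm² = 441000 / 0.065 = 6784615.4 mm.
Print-move time: 6784615.4 / 116 → 58488.1 s.
Converting: 58488.1 s = 16.25 hours.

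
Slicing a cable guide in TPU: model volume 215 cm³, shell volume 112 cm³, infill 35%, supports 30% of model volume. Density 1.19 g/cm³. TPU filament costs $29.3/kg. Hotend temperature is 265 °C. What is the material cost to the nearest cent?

Volume inside the shell = 215 − 112, so 103 cm³.
Infill volume: 0.35 × 103 → 36.05 cm³.
Support = 0.30 × 215, so 64.5 cm³.
Deposited volume: 112 + 36.05 + 64.5 → 212.55 cm³.
Mass: 212.55 × 1.19 → 252.9345 g.
At $29.3/kg: 252.9345/1000 × 29.3 = $7.41.

$7.41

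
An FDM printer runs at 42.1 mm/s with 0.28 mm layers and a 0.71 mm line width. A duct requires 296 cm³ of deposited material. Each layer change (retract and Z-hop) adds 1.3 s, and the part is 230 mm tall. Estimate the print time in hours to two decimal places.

10.12 hours

Bead cross-section = 0.28 × 0.71, so 0.1988 mm².
Toolpath length = 296 cm³ / 0.1988 mm² = 296000 / 0.1988 = 1488933.6 mm.
Time extruding: 1488933.6 / 42.1 → 35366.6 s.
Number of layers: 230 / 0.28 → 822 (rounded up).
Layer-change overhead = 822 × 1.3 = 1068.6 s.
Total = 35366.6 + 1068.6 = 36435.2 s = 10.12 hours.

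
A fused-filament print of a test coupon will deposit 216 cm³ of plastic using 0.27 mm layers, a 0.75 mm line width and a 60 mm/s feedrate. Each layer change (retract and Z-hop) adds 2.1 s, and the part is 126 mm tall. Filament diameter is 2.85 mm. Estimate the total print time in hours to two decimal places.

Bead cross-section = 0.27 × 0.75, so 0.2025 mm².
Total extruded path = 216000/0.2025 = 1066666.7 mm.
Print-move time: 1066666.7 / 60 → 17777.8 s.
Number of layers: 126 / 0.27 → 467 (rounded up).
Z-hop total = 467 × 2.1 = 980.7 s.
Total = 17777.8 + 980.7 = 18758.5 s = 5.21 hours.

5.21 hours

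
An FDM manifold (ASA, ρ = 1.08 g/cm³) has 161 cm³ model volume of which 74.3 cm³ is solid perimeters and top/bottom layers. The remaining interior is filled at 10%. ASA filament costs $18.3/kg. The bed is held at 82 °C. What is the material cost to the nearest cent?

Volume inside the shell = 161 − 74.3, so 86.7 cm³.
Infill deposited = 0.10 × 86.7, so 8.67 cm³.
Deposited volume: 74.3 + 8.67 → 82.97 cm³.
Mass = 82.97 × 1.08, so 89.6076 g.
At $18.3/kg: 89.6076/1000 × 18.3 = $1.64.

$1.64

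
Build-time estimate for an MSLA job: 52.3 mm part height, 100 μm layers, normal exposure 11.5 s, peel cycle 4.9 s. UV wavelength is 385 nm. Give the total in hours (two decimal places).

2.38 hours

Layers = ⌈52.3/0.1⌉ = 523.
Cycle time = 11.5 + 4.9, so 16.4 s.
Total = 523 × 16.4 = 8577.2 s = 2.38 hours.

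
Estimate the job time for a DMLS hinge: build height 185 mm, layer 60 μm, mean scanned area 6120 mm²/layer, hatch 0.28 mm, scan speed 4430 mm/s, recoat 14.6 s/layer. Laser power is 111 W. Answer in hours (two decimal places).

Number of layers: 185 / 0.06 → 3084 (rounded up).
Per-layer scan distance = 6120 / 0.28, so 21857.1 mm.
Per-layer scan time: 21857.1 / 4430 → 4.9339 s.
Layer cycle: 4.9339 + 14.6 → 19.5339 s.
3084 layers × 19.5339 s/layer = 60242.5476 s, i.e. 16.73 hours.

16.73 hours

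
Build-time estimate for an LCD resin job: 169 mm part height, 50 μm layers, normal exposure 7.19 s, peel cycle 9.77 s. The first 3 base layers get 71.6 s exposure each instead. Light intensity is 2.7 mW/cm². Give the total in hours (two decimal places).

15.98 hours

Number of layers: 169 / 0.05 → 3380 (rounded up).
Burn-in layers = 3 × (71.6 + 9.77), so 244.11 s.
Regular layers: 3377 × (7.19 + 9.77) → 57273.92 s.
Total = 244.11 + 57273.92 = 57518.03 s = 15.98 hours.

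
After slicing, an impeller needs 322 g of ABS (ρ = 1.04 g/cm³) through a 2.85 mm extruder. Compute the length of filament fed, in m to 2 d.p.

48.53 m

Extruded volume: 322/1.04 = 309.6154 cm³ (309615.4 mm³).
Cross-section of 2.85 mm filament: π·(2.85/2)² = 6.3794 mm².
Length = 309615.4 / 6.3794 = 48533.62 mm = 48.53 m.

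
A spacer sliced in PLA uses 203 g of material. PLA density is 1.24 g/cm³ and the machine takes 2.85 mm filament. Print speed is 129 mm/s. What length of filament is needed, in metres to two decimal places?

Volume = 203 g / 1.24 g·cm⁻³ = 163.7097 cm³ = 163709.7 mm³.
Filament cross-section = π × (2.85/2)² = 6.3794 mm².
L = V/A = 163709.7/6.3794 = 25662.24 mm → 25.66 m.

25.66 m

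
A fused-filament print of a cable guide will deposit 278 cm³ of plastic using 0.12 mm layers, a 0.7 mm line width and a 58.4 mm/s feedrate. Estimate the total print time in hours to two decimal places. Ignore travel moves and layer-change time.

Bead cross-section: 0.12 × 0.7 → 0.084 mm².
Toolpath length = 278 cm³ / 0.084 mm² = 278000 / 0.084 = 3309523.8 mm.
Extrusion time = 3309523.8 / 58.4, so 56669.9 s.
In the requested units: 56669.9 s = 15.74 hours.

15.74 hours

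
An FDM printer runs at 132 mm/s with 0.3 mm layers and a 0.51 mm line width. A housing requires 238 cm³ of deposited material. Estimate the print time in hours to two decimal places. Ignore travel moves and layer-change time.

Extrusion cross-section = 0.3 × 0.51 = 0.153 mm².
Toolpath length = 238 cm³ / 0.153 mm² = 238000 / 0.153 = 1555555.6 mm.
Extrusion time = 1555555.6 / 132 = 11784.5 s.
11784.5 s = 3.27 hours.

3.27 hours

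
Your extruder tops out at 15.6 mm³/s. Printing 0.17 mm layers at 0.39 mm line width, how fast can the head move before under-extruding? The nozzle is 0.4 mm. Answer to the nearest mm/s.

235 mm/s

Bead cross-section = 0.17 × 0.39 = 0.0663 mm².
v_max = Q/A = 15.6/0.0663 = 235.29 mm/s → 235 mm/s.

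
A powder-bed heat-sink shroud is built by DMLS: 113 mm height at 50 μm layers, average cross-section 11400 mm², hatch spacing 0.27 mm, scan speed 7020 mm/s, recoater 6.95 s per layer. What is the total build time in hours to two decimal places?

Layers = ⌈113/0.05⌉ = 2260.
Per-layer scan distance: 11400 / 0.27 → 42222.2 mm.
Scan time per layer = 42222.2 / 7020, so 6.0146 s.
Layer cycle: 6.0146 + 6.95 → 12.9646 s.
Build time = 2260 × 12.9646 = 29299.996 s = 8.14 hours.

8.14 hours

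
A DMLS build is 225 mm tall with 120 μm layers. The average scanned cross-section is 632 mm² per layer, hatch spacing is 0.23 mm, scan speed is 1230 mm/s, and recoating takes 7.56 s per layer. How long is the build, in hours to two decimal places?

Layer count = ceil(225 / 0.12) = 1875.
Hatch length per layer = 632 / 0.23 = 2747.8 mm.
Laser time per layer = 2747.8 / 1230, so 2.234 s.
Time per layer = 2.234 + 7.56, so 9.794 s.
Build time = 1875 × 9.794 = 18363.75 s = 5.10 hours.

5.10 hours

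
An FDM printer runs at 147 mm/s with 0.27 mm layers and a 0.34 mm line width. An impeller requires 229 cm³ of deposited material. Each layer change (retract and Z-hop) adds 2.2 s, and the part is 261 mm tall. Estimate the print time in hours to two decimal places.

5.30 hours

Extrusion cross-section: 0.27 × 0.34 → 0.0918 mm².
Total extruded path = 229000/0.0918 = 2494553.4 mm.
Extrusion time: 2494553.4 / 147 → 16969.8 s.
Layers = ⌈261/0.27⌉ = 967.
Non-print overhead = 967 × 2.2, so 2127.4 s.
Altogether 16969.8 + 2127.4 = 19097.2 s, i.e. 5.30 hours.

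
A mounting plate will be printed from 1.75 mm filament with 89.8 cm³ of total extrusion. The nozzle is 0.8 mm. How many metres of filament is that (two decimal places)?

Filament cross-section = π × (1.75/2)² = 2.4053 mm².
L = 89800 mm³ / 2.4053 mm² = 37334.22 mm, i.e. 37.33 m.

37.33 m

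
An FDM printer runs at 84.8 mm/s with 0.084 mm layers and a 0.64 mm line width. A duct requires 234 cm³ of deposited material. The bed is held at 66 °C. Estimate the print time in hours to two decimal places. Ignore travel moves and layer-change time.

Extrusion cross-section = 0.084 × 0.64, so 0.05376 mm².
Path length: 234000 mm³ / 0.05376 mm² → 4352678.6 mm.
Print-move time = 4352678.6 / 84.8, so 51328.8 s.
In the requested units: 51328.8 s = 14.26 hours.

14.26 hours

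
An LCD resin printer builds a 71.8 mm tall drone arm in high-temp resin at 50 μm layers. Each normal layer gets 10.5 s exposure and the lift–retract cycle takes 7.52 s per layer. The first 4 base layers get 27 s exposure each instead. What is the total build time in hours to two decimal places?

Layer count = ceil(71.8 / 0.05) = 1436.
Bottom layers = 4 × (27 + 7.52) = 138.08 s.
Normal layers = 1432 × (10.5 + 7.52) = 25804.64 s.
Sum: 138.08 + 25804.64 = 25942.72 s → 7.21 hours.

7.21 hours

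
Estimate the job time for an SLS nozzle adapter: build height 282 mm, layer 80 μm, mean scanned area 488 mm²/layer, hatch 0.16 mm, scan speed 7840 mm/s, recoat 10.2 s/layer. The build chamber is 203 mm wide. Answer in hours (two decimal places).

Number of layers: 282 / 0.08 → 3525 (rounded up).
Scan path per layer: 488 / 0.16 → 3050 mm.
Scan time per layer = 3050 / 7840, so 0.389 s.
Layer cycle = 0.389 + 10.2, so 10.589 s.
Total: 3525 × 10.589 s = 37326.225 s → 10.37 hours.

10.37 hours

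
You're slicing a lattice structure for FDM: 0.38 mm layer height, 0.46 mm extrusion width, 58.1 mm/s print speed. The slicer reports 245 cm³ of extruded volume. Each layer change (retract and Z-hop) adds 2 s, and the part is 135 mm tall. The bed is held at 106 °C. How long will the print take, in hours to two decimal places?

6.90 hours

Extrusion cross-section = 0.38 × 0.46 = 0.1748 mm².
Path length: 245000 mm³ / 0.1748 mm² → 1401601.8 mm.
Extrusion time = 1401601.8 / 58.1 = 24124 s.
Layer count = ceil(135 / 0.38) = 356.
Non-print overhead: 356 × 2 → 712 s.
Altogether 24124 + 712 = 24836 s, i.e. 6.90 hours.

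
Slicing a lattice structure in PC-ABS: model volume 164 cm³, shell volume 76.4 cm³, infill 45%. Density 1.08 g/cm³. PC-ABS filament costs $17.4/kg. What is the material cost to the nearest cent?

Infill region = 164 − 76.4 = 87.6 cm³.
Infill volume = 0.45 × 87.6 = 39.42 cm³.
Total printed volume = 76.4 + 39.42 = 115.82 cm³.
Mass = 115.82 × 1.08 = 125.0856 g.
Cost = 125.0856 g / 1000 × $17.4/kg = $2.18.

$2.18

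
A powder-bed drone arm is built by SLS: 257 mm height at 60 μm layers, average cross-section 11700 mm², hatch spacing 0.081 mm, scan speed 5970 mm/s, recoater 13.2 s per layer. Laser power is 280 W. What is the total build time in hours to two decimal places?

44.50 hours

Layer count = ceil(257 / 0.06) = 4284.
Scan path per layer = 11700 / 0.081 = 144444.4 mm.
Laser time per layer = 144444.4 / 5970 = 24.195 s.
Layer cycle = 24.195 + 13.2 = 37.395 s.
4284 layers × 37.395 s/layer = 160200.18 s, i.e. 44.50 hours.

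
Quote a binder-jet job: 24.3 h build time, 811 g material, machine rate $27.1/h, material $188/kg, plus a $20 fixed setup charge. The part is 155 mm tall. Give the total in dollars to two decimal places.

$831.00

Machine cost = 27.1 × 24.3, so $658.53.
Material cost = 188 × 811/1000 = $152.468.
Adding setup: 658.53 + 152.468 + 20 → 830.998 ≈ $831.00.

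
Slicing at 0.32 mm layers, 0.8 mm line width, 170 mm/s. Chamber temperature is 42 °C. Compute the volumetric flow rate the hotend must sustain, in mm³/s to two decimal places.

Extrusion cross-section = 0.32 × 0.8 = 0.256 mm².
Volumetric flow = 170 × 0.256 = 43.52 mm³/s.

43.52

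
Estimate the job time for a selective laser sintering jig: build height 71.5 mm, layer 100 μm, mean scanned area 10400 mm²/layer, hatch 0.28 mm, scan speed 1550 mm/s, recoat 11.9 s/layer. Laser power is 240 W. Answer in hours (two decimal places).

Number of layers: 71.5 / 0.1 → 715 (rounded up).
Per-layer scan distance = 10400 / 0.28, so 37142.9 mm.
Laser time per layer = 37142.9 / 1550 = 23.9632 s.
Layer cycle = 23.9632 + 11.9 = 35.8632 s.
Total: 715 × 35.8632 s = 25642.188 s → 7.12 hours.

7.12 hours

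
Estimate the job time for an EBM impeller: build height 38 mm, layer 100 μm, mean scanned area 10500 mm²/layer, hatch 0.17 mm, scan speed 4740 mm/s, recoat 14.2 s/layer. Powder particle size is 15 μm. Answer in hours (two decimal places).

2.87 hours

Layer count = ceil(38 / 0.1) = 380.
Per-layer scan distance: 10500 / 0.17 → 61764.7 mm.
Per-layer scan time: 61764.7 / 4740 → 13.0305 s.
Time per layer = 13.0305 + 14.2, so 27.2305 s.
380 layers × 27.2305 s/layer = 10347.59 s, i.e. 2.87 hours.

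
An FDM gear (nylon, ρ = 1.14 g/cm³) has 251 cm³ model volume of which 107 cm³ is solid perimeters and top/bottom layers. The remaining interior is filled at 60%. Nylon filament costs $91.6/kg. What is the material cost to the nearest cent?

$20.20

Interior volume: 251 − 107 → 144 cm³.
Deposited infill: 0.60 × 144 → 86.4 cm³.
Total printed volume = 107 + 86.4, so 193.4 cm³.
Mass = 193.4 × 1.14 = 220.476 g.
Cost = 220.476 g / 1000 × $91.6/kg = $20.20.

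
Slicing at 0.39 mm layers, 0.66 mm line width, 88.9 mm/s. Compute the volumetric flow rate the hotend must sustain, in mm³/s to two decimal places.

Bead cross-section: 0.39 × 0.66 → 0.2574 mm².
Q = v·A = 88.9 × 0.2574 = 22.88 mm³/s.

22.88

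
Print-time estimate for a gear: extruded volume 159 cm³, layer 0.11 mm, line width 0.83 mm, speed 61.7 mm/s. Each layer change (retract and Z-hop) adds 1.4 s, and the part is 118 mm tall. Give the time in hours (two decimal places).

8.26 hours

Line area = 0.11 × 0.83, so 0.0913 mm².
Toolpath length = 159 cm³ / 0.0913 mm² = 159000 / 0.0913 = 1741511.5 mm.
Time extruding = 1741511.5 / 61.7, so 28225.5 s.
Layer count = ceil(118 / 0.11) = 1073.
Layer-change overhead: 1073 × 1.4 → 1502.2 s.
Altogether 28225.5 + 1502.2 = 29727.7 s, i.e. 8.26 hours.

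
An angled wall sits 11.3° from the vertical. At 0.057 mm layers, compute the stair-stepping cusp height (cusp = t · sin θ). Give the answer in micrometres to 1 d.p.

h_c = t·sin θ = 0.057 × 0.1959 = 0.011166 mm (11.2 μm).

11.2 μm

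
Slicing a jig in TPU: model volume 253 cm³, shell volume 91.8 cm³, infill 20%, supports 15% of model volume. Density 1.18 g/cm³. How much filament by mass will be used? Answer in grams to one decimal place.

Infill region = 253 − 91.8, so 161.2 cm³.
Deposited infill = 0.20 × 161.2, so 32.24 cm³.
Support: 0.15 × 253 → 37.95 cm³.
Deposited volume: 91.8 + 32.24 + 37.95 → 161.99 cm³.
Mass: 161.99 × 1.18 → 191.1482 g.

191.1 g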